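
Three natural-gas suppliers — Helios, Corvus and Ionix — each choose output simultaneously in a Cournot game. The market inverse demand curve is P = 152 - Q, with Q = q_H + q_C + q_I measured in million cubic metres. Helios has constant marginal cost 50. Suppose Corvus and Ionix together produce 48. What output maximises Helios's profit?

With rivals' combined output fixed at 48, Helios's profit is π_H = (152 - 48 - q_H)q_H - (50q_H) = (104 - q_H)q_H - (50q_H).
∂π_H/∂q_H = 54 - 2q_H = 0, so q_H = 27.

27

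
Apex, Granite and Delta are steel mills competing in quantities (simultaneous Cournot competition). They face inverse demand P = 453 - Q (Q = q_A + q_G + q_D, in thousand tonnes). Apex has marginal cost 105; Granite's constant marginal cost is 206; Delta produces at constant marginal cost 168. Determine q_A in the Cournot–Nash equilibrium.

Apex's profit: π_A = (453 - Q)q_A - (105q_A). Setting ∂π_A/∂q_A = 0: 348 - 2q_A - (q_G + q_D) = 0.
Granite's profit: π_G = (453 - Q)q_G - (206q_G). Setting ∂π_G/∂q_G = 0: 247 - 2q_G - (q_A + q_D) = 0.
Delta's profit: π_D = (453 - Q)q_D - (168q_D). Setting ∂π_D/∂q_D = 0: 285 - 2q_D - (q_A + q_G) = 0.
Summing all 3 equations gives 880 − 4Q = 0, hence Q = 220.
Back-substituting: q_A = (348 − 220) = 128, q_G = (247 − 220) = 27, q_D = (285 − 220) = 65.

128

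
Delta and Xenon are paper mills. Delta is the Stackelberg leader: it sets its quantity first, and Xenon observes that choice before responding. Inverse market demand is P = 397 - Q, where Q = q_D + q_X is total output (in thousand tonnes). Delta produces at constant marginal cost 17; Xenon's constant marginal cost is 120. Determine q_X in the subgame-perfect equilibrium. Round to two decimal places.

17.75

Solve by backward induction. Given q_D, the follower Xenon maximises π_X = (397 - q_D - q_X)q_X - 120q_X.
Follower FOC: 277 - q_D - 2q_X = 0, so q_X(q_D) = (277 - q_D)/2.
Delta substitutes q_X(q_D) into its own profit: π_D = q_D(397 - q_D - (277 - q_D)/2) - 17q_D = (517/2 - (1/2)q_D)q_D - 17q_D.
The leader's first-order condition 483/2 - q_D = 0 yields q_D = 483/2.
Then q_X = (277 - 483/2)/2 = 71/4.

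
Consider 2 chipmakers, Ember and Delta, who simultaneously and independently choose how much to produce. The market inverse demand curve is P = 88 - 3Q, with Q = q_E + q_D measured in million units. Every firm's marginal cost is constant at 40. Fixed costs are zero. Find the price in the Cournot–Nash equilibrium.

56

A representative firm's profit is π_i = q_i(88 - 3Q) - 40q_i.
Setting ∂π_i/∂q_i = 0 with rivals' quantities fixed: 48 - 6q_i - 3q_j = 0.
By symmetry each firm produces the same amount; substituting q_j = q_i yields q_i = 48/9 = 16/3.
Total output Q = 32/3, so price P = 88 - 3·(32/3) = 56.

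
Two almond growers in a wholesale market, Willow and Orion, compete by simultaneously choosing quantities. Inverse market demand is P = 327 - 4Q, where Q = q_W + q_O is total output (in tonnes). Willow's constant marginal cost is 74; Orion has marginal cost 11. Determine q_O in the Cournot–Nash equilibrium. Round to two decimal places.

31.58

Willow's profit: π_W = (327 - 4Q)q_W - (74q_W). Setting ∂π_W/∂q_W = 0: 253 - 8q_W - 4(q_O) = 0.
Orion's profit: π_O = (327 - 4Q)q_O - (11q_O). Setting ∂π_O/∂q_O = 0: 316 - 8q_O - 4(q_W) = 0.
Best responses: q_W = (253 - 4q_O)/8, q_O = (316 - 4q_W)/8.
Solving the pair: q_W = 95/6, q_O = 379/12.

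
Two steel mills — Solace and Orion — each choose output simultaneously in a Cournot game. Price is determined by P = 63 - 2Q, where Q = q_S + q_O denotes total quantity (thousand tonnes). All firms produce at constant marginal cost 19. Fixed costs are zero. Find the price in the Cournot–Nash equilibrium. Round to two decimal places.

33.67

Each firm earns π_i = (63 - 2Q)q_i - 19q_i.
First-order condition (treating rivals' output as given): 44 - 4q_i - 2q_j = 0.
By symmetry each firm produces the same amount; substituting q_j = q_i yields q_i = 44/6 = 22/3.
Total output Q = 44/3, so price P = 63 - 2·(44/3) = 101/3.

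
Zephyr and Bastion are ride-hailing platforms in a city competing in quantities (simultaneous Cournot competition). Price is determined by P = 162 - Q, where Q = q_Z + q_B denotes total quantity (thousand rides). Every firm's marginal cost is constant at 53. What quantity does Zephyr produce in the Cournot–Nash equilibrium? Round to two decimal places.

Each firm earns π_i = (162 - Q)q_i - 53q_i.
Setting ∂π_i/∂q_i = 0 with rivals' quantities fixed: 109 - 2q_i - q_j = 0.
With identical firms every q_j equals q_i, so q_j = q_i and 109 = 3q_i, giving q_i = 109/3.

36.33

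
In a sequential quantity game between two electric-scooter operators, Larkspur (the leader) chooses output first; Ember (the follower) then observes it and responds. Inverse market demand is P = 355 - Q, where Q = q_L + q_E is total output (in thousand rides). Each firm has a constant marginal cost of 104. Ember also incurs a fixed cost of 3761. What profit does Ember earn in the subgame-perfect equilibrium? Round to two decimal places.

The follower Ember best-responds to any q_L: π_E = (355 - Q)q_E - 104q_E.
Follower FOC: 251 - q_L - 2q_E = 0, so q_E(q_L) = (251 - q_L)/2.
Larkspur substitutes q_E(q_L) into its own profit: π_L = q_L(355 - q_L - (251 - q_L)/2) - 104q_L = (459/2 - (1/2)q_L)q_L - 104q_L.
Maximising: ∂π_L/∂q_L = 251/2 - q_L = 0, giving q_L = 251/2.
Then q_E = (251 - 251/2)/2 = 251/4.
Price P = 355 - 753/4 = 667/4.
Ember's profit: (667/4 - 104)·(251/4) - 3761 = 176.5625.

176.56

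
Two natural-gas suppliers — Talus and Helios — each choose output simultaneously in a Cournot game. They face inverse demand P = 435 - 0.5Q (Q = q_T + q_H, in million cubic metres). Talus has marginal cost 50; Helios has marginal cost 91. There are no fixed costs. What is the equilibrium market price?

192

Talus's profit: π_T = (435 - 0.5Q)q_T - (50q_T). Setting ∂π_T/∂q_T = 0: 385 - q_T - (1/2)(q_H) = 0.
Helios's first-order condition: 344 - q_H - (1/2)(q_T) = 0.
Best responses: q_T = (385 - (1/2)q_H), q_H = (344 - (1/2)q_T).
Substituting one into the other gives q_T = 284 and q_H = 202.
Total output Q = 486, so price P = 435 - (1/2)·486 = 192.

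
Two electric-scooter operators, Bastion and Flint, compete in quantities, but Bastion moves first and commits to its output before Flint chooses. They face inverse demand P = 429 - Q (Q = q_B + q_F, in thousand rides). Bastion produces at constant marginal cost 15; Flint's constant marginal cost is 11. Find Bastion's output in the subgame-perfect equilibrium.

205

The follower Flint best-responds to any q_B: π_F = (429 - Q)q_F - 11q_F.
∂π_F/∂q_F = 418 - q_B - 2q_F = 0 gives the reaction function q_F = (418 - q_B)/2.
The leader anticipates this reaction. Substituting into P = 429 - Q gives P = 220 - (1/2)q_B, so π_B = (220 - (1/2)q_B)q_B - 15q_B.
Maximising: ∂π_B/∂q_B = 205 - q_B = 0, giving q_B = 205.
Then q_F = (418 - 205)/2 = 213/2.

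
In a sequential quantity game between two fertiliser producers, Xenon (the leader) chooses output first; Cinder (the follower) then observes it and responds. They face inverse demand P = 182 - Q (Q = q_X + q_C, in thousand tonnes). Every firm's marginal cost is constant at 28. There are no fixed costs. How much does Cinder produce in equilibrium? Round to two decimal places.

38.50

Solve by backward induction. Given q_X, the follower Cinder maximises π_C = (182 - q_X - q_C)q_C - 28q_C.
Setting the follower's marginal profit to zero, 154 - q_X - 2q_C = 0, i.e. q_C = (154 - q_X)/2.
Xenon substitutes q_C(q_X) into its own profit: π_X = q_X(182 - q_X - (154 - q_X)/2) - 28q_X = (105 - (1/2)q_X)q_X - 28q_X.
The leader's first-order condition 77 - q_X = 0 yields q_X = 77.
Then q_C = (154 - 77)/2 = 77/2.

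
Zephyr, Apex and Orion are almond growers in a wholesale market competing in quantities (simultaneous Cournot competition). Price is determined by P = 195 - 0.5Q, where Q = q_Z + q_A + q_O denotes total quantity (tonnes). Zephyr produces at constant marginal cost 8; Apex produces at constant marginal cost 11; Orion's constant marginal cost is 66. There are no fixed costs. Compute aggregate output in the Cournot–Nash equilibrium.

Zephyr's profit: π_Z = (195 - 0.5Q)q_Z - (8q_Z). Setting ∂π_Z/∂q_Z = 0: 187 - q_Z - (1/2)(q_A + q_O) = 0.
Apex's first-order condition: 184 - q_A - (1/2)(q_Z + q_O) = 0.
Orion's first-order condition: 129 - q_O - (1/2)(q_Z + q_A) = 0.
Adding the 3 conditions: 500 − Q − Q = 0, i.e. Q = 250.
Back-substituting: q_Z = (187 − 125)/(1/2) = 124, q_A = (184 − 125)/(1/2) = 118, q_O = (129 − 125)/(1/2) = 8.
Total output Q = 124 + 118 + 8 = 250.

250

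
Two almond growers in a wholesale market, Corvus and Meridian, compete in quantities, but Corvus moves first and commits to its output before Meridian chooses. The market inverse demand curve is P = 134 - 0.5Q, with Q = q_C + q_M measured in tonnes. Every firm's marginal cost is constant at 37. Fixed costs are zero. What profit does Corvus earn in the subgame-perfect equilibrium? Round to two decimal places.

The follower Meridian best-responds to any q_C: π_M = (134 - 0.5Q)q_M - 37q_M.
∂π_M/∂q_M = 97 - (1/2)q_C - q_M = 0 gives the reaction function q_M = (97 - (1/2)q_C).
Corvus substitutes q_M(q_C) into its own profit: π_C = q_C(134 - (1/2)q_C - (97 - (1/2)q_C)/2) - 37q_C = (171/2 - (1/4)q_C)q_C - 37q_C.
Maximising: ∂π_C/∂q_C = 97/2 - (1/2)q_C = 0, giving q_C = 97.
Then q_M = (97 - (1/2)·97) = 97/2.
Price P = 134 - (1/2)·(291/2) = 245/4.
Corvus's profit: (245/4 - 37)·97 = 2352.2500.

2352.25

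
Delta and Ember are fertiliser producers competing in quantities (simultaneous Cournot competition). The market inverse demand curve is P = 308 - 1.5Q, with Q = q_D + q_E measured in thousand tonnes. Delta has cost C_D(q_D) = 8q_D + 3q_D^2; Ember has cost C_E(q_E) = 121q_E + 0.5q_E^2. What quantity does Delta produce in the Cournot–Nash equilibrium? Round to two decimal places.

Delta's profit: π_D = (308 - 1.5Q)q_D - (8q_D + 3q_D²). Setting ∂π_D/∂q_D = 0: 300 - 9q_D - (3/2)(q_E) = 0.
Ember's profit: π_E = (308 - 1.5Q)q_E - (121q_E + (1/2)q_E²). Setting ∂π_E/∂q_E = 0: 187 - 4q_E - (3/2)(q_D) = 0.
Best responses: q_D = (300 - (3/2)q_E)/9, q_E = (187 - (3/2)q_D)/4.
Substituting one into the other gives q_D = 1226/45 and q_E = 548/15.

27.24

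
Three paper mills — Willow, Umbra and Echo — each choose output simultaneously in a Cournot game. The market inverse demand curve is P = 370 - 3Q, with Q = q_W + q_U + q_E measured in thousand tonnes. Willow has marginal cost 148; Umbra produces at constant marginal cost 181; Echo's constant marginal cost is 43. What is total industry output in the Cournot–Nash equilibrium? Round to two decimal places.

Willow's profit: π_W = (370 - 3Q)q_W - (148q_W). Setting ∂π_W/∂q_W = 0: 222 - 6q_W - 3(q_U + q_E) = 0.
Umbra's profit: π_U = (370 - 3Q)q_U - (181q_U). Setting ∂π_U/∂q_U = 0: 189 - 6q_U - 3(q_W + q_E) = 0.
Echo's first-order condition: 327 - 6q_E - 3(q_W + q_U) = 0.
Summing all 3 equations gives 738 − 12Q = 0, hence Q = 123/2.
Back-substituting: q_W = (222 − 369/2)/3 = 25/2, q_U = (189 − 369/2)/3 = 3/2, q_E = (327 − 369/2)/3 = 95/2.
Total output Q = 25/2 + 3/2 + 95/2 = 123/2.

61.50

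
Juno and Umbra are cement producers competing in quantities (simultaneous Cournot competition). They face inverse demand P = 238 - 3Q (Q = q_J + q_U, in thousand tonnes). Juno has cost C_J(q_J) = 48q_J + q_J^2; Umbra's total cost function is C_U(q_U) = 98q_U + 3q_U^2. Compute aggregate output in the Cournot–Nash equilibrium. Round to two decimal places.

Juno's profit: π_J = (238 - 3Q)q_J - (48q_J + q_J²). Setting ∂π_J/∂q_J = 0: 190 - 8q_J - 3(q_U) = 0.
Umbra's profit: π_U = (238 - 3Q)q_U - (98q_U + 3q_U²). Setting ∂π_U/∂q_U = 0: 140 - 12q_U - 3(q_J) = 0.
So q_J = (190 - 3q_U)/8 and q_U = (140 - 3q_J)/12.
Solving the pair: q_J = 620/29, q_U = 550/87.
Total output Q = 620/29 + 550/87 = 27.7011.

27.70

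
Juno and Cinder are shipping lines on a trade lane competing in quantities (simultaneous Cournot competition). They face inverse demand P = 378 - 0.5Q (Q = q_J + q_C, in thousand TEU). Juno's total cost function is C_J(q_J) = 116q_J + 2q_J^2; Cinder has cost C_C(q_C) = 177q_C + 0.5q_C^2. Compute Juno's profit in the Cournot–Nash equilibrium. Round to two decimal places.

4716.69

Juno's profit: π_J = (378 - 0.5Q)q_J - (116q_J + 2q_J²). Setting ∂π_J/∂q_J = 0: 262 - 5q_J - (1/2)(q_C) = 0.
Cinder's profit: π_C = (378 - 0.5Q)q_C - (177q_C + (1/2)q_C²). Setting ∂π_C/∂q_C = 0: 201 - 2q_C - (1/2)(q_J) = 0.
Rearranging gives the reaction functions q_J = (262 - (1/2)q_C)/5 and q_C = (201 - (1/2)q_J)/2.
Solving the pair: q_J = 1694/39, q_C = 89.6410.
Price P = 378 - (1/2)·(1730/13) = 311.4615.
Juno's profit: 311.4615·(1694/39) - 116·(1694/39) - 2(1694/39)² = 4716.6930.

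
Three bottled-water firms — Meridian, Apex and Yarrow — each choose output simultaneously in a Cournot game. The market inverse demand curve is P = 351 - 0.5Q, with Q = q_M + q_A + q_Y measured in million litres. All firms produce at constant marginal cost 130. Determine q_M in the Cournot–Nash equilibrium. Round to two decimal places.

Each firm earns π_i = (351 - 0.5Q)q_i - 130q_i.
First-order condition (treating rivals' output as given): 221 - q_i - (1/2)·Σ_{j≠i} q_j = 0.
By symmetry each firm produces the same amount; substituting Σ_{j≠i} q_j = 2q_i yields q_i = 221/2.

110.50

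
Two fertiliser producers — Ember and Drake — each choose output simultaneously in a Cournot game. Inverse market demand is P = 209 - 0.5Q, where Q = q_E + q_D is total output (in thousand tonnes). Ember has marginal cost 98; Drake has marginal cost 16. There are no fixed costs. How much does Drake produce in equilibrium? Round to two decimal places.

183.33

Ember's profit: π_E = (209 - 0.5Q)q_E - (98q_E). Setting ∂π_E/∂q_E = 0: 111 - q_E - (1/2)(q_D) = 0.
Drake's first-order condition: 193 - q_D - (1/2)(q_E) = 0.
Rearranging gives the reaction functions q_E = (111 - (1/2)q_D) and q_D = (193 - (1/2)q_E).
Solving the pair: q_E = 58/3, q_D = 550/3.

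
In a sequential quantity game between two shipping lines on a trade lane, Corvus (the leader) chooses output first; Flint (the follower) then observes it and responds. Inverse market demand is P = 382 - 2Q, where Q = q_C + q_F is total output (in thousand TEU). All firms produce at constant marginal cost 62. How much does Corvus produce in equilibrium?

Solve by backward induction. Given q_C, the follower Flint maximises π_F = (382 - 2q_C - 2q_F)q_F - 62q_F.
Setting the follower's marginal profit to zero, 320 - 2q_C - 4q_F = 0, i.e. q_F = (320 - 2q_C)/4.
Corvus substitutes q_F(q_C) into its own profit: π_C = q_C(382 - 2q_C - (320 - 2q_C)/2) - 62q_C = (222 - q_C)q_C - 62q_C.
Leader FOC: 160 - 2q_C = 0, so q_C = 80.
Then q_F = (320 - 2·80)/4 = 40.

80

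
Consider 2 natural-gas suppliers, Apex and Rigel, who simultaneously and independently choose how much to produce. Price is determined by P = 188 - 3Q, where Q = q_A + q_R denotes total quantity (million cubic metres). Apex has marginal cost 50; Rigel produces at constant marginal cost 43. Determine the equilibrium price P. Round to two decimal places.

93.67

Apex's profit: π_A = (188 - 3Q)q_A - (50q_A). Setting ∂π_A/∂q_A = 0: 138 - 6q_A - 3(q_R) = 0.
Rigel's first-order condition: 145 - 6q_R - 3(q_A) = 0.
Rearranging gives the reaction functions q_A = (138 - 3q_R)/6 and q_R = (145 - 3q_A)/6.
Solving the pair: q_A = 131/9, q_R = 152/9.
Total output Q = 283/9, so price P = 188 - 3·(283/9) = 281/3.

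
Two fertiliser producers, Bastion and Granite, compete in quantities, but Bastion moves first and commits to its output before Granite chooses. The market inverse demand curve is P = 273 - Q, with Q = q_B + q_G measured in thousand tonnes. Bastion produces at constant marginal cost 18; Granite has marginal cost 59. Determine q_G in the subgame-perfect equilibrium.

33

The follower Granite best-responds to any q_B: π_G = (273 - Q)q_G - 59q_G.
∂π_G/∂q_G = 214 - q_B - 2q_G = 0 gives the reaction function q_G = (214 - q_B)/2.
The leader anticipates this reaction. Substituting into P = 273 - Q gives P = 166 - (1/2)q_B, so π_B = (166 - (1/2)q_B)q_B - 18q_B.
Leader FOC: 148 - q_B = 0, so q_B = 148.
Then q_G = (214 - 148)/2 = 33.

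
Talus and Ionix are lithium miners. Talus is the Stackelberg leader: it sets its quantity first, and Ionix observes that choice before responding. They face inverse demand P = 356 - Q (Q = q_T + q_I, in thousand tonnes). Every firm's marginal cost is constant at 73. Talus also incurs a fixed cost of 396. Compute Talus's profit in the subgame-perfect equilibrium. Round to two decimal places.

Solve by backward induction. Given q_T, the follower Ionix maximises π_I = (356 - q_T - q_I)q_I - 73q_I.
Follower FOC: 283 - q_T - 2q_I = 0, so q_I(q_T) = (283 - q_T)/2.
The leader anticipates this reaction. Substituting into P = 356 - Q gives P = 429/2 - (1/2)q_T, so π_T = (429/2 - (1/2)q_T)q_T - 73q_T.
The leader's first-order condition 283/2 - q_T = 0 yields q_T = 283/2.
Then q_I = (283 - 283/2)/2 = 283/4.
Price P = 356 - 849/4 = 575/4.
Talus's profit: (575/4 - 73)·(283/2) - 396 = 9615.1250.

9615.13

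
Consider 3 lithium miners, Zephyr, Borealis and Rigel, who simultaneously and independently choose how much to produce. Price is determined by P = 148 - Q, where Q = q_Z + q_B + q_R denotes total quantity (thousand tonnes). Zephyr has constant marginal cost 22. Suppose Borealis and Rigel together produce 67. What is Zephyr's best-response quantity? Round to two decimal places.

With rivals' combined output fixed at 67, Zephyr's profit is π_Z = (148 - 67 - q_Z)q_Z - (22q_Z) = (81 - q_Z)q_Z - (22q_Z).
∂π_Z/∂q_Z = 59 - 2q_Z = 0, so q_Z = 59/2.

29.50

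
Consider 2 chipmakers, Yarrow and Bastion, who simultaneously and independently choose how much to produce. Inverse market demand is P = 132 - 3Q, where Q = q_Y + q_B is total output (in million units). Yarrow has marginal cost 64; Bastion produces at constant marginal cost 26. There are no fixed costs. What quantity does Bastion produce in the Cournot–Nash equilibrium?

16

Yarrow's profit: π_Y = (132 - 3Q)q_Y - (64q_Y). Setting ∂π_Y/∂q_Y = 0: 68 - 6q_Y - 3(q_B) = 0.
Bastion's profit: π_B = (132 - 3Q)q_B - (26q_B). Setting ∂π_B/∂q_B = 0: 106 - 6q_B - 3(q_Y) = 0.
Rearranging gives the reaction functions q_Y = (68 - 3q_B)/6 and q_B = (106 - 3q_Y)/6.
Solving the pair: q_Y = 10/3, q_B = 16.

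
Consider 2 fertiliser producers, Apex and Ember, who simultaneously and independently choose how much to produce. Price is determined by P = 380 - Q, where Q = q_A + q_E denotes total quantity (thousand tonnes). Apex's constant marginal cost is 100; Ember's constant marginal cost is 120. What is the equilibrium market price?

200

Apex's profit: π_A = (380 - Q)q_A - (100q_A). Setting ∂π_A/∂q_A = 0: 280 - 2q_A - (q_E) = 0.
Ember's first-order condition: 260 - 2q_E - (q_A) = 0.
So q_A = (280 - q_E)/2 and q_E = (260 - q_A)/2.
Solving the pair: q_A = 100, q_E = 80.
Total output Q = 180, so price P = 380 - 180 = 200.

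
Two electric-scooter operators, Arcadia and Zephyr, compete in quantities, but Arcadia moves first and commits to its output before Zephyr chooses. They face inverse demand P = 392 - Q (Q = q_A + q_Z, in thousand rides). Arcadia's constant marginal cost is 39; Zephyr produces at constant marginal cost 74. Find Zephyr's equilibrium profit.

3844

Solve by backward induction. Given q_A, the follower Zephyr maximises π_Z = (392 - q_A - q_Z)q_Z - 74q_Z.
∂π_Z/∂q_Z = 318 - q_A - 2q_Z = 0 gives the reaction function q_Z = (318 - q_A)/2.
The leader anticipates this reaction. Substituting into P = 392 - Q gives P = 233 - (1/2)q_A, so π_A = (233 - (1/2)q_A)q_A - 39q_A.
Leader FOC: 194 - q_A = 0, so q_A = 194.
Then q_Z = (318 - 194)/2 = 62.
Price P = 392 - 256 = 136.
Zephyr's profit: (136 - 74)·62 = 3844.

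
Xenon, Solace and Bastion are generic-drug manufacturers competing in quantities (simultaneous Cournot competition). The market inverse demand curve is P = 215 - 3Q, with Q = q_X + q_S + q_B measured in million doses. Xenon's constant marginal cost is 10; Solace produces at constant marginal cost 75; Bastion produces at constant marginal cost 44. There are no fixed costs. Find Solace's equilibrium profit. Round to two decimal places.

Xenon's profit: π_X = (215 - 3Q)q_X - (10q_X). Setting ∂π_X/∂q_X = 0: 205 - 6q_X - 3(q_S + q_B) = 0.
Solace's first-order condition: 140 - 6q_S - 3(q_X + q_B) = 0.
Bastion's profit: π_B = (215 - 3Q)q_B - (44q_B). Setting ∂π_B/∂q_B = 0: 171 - 6q_B - 3(q_X + q_S) = 0.
Adding the 3 conditions: 516 − 6Q − 6Q = 0, i.e. Q = 43.
Back-substituting: q_X = (205 − 129)/3 = 76/3, q_S = (140 − 129)/3 = 11/3, q_B = (171 − 129)/3 = 14.
Price P = 215 - 3·43 = 86.
Solace's profit: (86 - 75)·(11/3) = 121/3.

40.33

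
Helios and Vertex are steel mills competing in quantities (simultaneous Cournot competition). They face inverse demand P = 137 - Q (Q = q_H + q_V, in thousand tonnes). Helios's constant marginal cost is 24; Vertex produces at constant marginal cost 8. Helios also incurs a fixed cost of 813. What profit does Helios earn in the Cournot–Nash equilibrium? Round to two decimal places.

232.44

Helios's profit: π_H = (137 - Q)q_H - (24q_H). Setting ∂π_H/∂q_H = 0: 113 - 2q_H - (q_V) = 0.
Vertex's profit: π_V = (137 - Q)q_V - (8q_V). Setting ∂π_V/∂q_V = 0: 129 - 2q_V - (q_H) = 0.
So q_H = (113 - q_V)/2 and q_V = (129 - q_H)/2.
Substituting one into the other gives q_H = 97/3 and q_V = 145/3.
Price P = 137 - 242/3 = 169/3.
Helios's profit: (169/3 - 24)·(97/3) - 813 = 232.4444.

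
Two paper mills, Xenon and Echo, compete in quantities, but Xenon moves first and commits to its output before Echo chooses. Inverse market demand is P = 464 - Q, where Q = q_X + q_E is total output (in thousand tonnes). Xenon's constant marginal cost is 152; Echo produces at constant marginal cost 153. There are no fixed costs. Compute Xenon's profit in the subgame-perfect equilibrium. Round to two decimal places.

The follower Echo best-responds to any q_X: π_E = (464 - Q)q_E - 153q_E.
Setting the follower's marginal profit to zero, 311 - q_X - 2q_E = 0, i.e. q_E = (311 - q_X)/2.
The leader anticipates this reaction. Substituting into P = 464 - Q gives P = 617/2 - (1/2)q_X, so π_X = (617/2 - (1/2)q_X)q_X - 152q_X.
The leader's first-order condition 313/2 - q_X = 0 yields q_X = 313/2.
Then q_E = (311 - 313/2)/2 = 309/4.
Price P = 464 - 935/4 = 921/4.
Xenon's profit: (921/4 - 152)·(313/2) = 12246.1250.

12246.13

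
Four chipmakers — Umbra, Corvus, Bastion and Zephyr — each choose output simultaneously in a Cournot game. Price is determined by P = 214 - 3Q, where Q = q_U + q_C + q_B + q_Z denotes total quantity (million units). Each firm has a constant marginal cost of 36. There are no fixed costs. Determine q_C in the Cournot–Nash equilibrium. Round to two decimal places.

A representative firm's profit is π_i = q_i(214 - 3Q) - 36q_i.
Setting ∂π_i/∂q_i = 0 with rivals' quantities fixed: 178 - 6q_i - 3·Σ_{j≠i} q_j = 0.
With identical firms every q_j equals q_i, so Σ_{j≠i} q_j = 3q_i and 178 = 15q_i, giving q_i = 178/15.

11.87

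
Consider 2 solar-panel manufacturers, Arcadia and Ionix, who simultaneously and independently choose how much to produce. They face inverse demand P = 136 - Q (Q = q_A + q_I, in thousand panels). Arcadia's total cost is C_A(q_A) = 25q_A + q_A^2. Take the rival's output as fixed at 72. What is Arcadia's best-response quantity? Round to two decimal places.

9.75

With the rival's output fixed at 72, Arcadia's profit is π_A = (136 - 72 - q_A)q_A - (25q_A + q_A²) = (64 - q_A)q_A - (25q_A + q_A²).
∂π_A/∂q_A = 39 - 4q_A = 0, so q_A = 39/4.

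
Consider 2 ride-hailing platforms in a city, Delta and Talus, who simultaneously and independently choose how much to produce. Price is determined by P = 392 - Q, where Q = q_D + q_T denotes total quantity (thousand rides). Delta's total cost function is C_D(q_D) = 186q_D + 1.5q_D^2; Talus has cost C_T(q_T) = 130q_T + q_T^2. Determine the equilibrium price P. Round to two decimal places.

304.32

Delta's profit: π_D = (392 - Q)q_D - (186q_D + (3/2)q_D²). Setting ∂π_D/∂q_D = 0: 206 - 5q_D - (q_T) = 0.
Talus's first-order condition: 262 - 4q_T - (q_D) = 0.
So q_D = (206 - q_T)/5 and q_T = (262 - q_D)/4.
Solving the pair: q_D = 562/19, q_T = 1104/19.
Total output Q = 1666/19, so price P = 392 - 1666/19 = 304.3158.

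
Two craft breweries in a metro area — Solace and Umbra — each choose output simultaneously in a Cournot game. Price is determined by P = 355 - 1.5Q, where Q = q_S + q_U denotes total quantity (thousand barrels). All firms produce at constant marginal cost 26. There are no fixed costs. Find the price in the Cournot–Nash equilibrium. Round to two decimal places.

Each firm earns π_i = (355 - 1.5Q)q_i - 26q_i.
Setting ∂π_i/∂q_i = 0 with rivals' quantities fixed: 329 - 3q_i - (3/2)q_j = 0.
With identical firms every q_j equals q_i, so q_j = q_i and 329 = (9/2)q_i, giving q_i = 658/9.
Total output Q = 1316/9, so price P = 355 - (3/2)·(1316/9) = 407/3.

135.67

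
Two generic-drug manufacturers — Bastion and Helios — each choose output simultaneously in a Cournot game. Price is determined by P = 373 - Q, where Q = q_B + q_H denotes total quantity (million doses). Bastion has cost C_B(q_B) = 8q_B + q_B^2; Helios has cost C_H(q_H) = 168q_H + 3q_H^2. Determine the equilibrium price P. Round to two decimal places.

270.74

Bastion's profit: π_B = (373 - Q)q_B - (8q_B + q_B²). Setting ∂π_B/∂q_B = 0: 365 - 4q_B - (q_H) = 0.
Helios's profit: π_H = (373 - Q)q_H - (168q_H + 3q_H²). Setting ∂π_H/∂q_H = 0: 205 - 8q_H - (q_B) = 0.
So q_B = (365 - q_H)/4 and q_H = (205 - q_B)/8.
Substituting one into the other gives q_B = 87.5806 and q_H = 455/31.
Total output Q = 102.2581, so price P = 373 - 102.2581 = 270.7419.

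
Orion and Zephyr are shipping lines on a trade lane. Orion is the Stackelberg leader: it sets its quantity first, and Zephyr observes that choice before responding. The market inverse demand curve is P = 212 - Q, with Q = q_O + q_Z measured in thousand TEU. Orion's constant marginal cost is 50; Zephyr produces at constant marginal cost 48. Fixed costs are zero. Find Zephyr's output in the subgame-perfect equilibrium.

42

The follower Zephyr best-responds to any q_O: π_Z = (212 - Q)q_Z - 48q_Z.
Setting the follower's marginal profit to zero, 164 - q_O - 2q_Z = 0, i.e. q_Z = (164 - q_O)/2.
Orion substitutes q_Z(q_O) into its own profit: π_O = q_O(212 - q_O - (164 - q_O)/2) - 50q_O = (130 - (1/2)q_O)q_O - 50q_O.
Maximising: ∂π_O/∂q_O = 80 - q_O = 0, giving q_O = 80.
Then q_Z = (164 - 80)/2 = 42.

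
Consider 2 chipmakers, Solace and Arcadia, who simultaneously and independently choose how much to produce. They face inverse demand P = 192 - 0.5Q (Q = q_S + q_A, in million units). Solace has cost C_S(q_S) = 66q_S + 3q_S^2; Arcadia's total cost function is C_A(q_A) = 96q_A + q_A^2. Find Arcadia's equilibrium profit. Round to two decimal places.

1292.08

Solace's profit: π_S = (192 - 0.5Q)q_S - (66q_S + 3q_S²). Setting ∂π_S/∂q_S = 0: 126 - 7q_S - (1/2)(q_A) = 0.
Arcadia's first-order condition: 96 - 3q_A - (1/2)(q_S) = 0.
Rearranging gives the reaction functions q_S = (126 - (1/2)q_A)/7 and q_A = (96 - (1/2)q_S)/3.
Substituting one into the other gives q_S = 1320/83 and q_A = 29.3494.
Price P = 192 - (1/2)·45.2530 = 169.3735.
Arcadia's profit: 169.3735·29.3494 - 96·29.3494 - 29.3494² = 1292.0807.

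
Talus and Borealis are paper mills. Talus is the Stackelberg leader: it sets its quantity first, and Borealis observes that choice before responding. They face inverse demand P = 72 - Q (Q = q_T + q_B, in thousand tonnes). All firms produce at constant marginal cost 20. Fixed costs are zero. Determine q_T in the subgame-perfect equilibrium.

The follower Borealis best-responds to any q_T: π_B = (72 - Q)q_B - 20q_B.
∂π_B/∂q_B = 52 - q_T - 2q_B = 0 gives the reaction function q_B = (52 - q_T)/2.
Talus substitutes q_B(q_T) into its own profit: π_T = q_T(72 - q_T - (52 - q_T)/2) - 20q_T = (46 - (1/2)q_T)q_T - 20q_T.
The leader's first-order condition 26 - q_T = 0 yields q_T = 26.
Then q_B = (52 - 26)/2 = 13.

26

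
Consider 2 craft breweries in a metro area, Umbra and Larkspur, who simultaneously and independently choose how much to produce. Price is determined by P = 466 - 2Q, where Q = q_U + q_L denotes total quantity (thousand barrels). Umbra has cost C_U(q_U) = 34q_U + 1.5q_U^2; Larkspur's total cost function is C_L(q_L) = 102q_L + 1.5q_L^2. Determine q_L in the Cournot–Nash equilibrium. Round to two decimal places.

37.42

Umbra's profit: π_U = (466 - 2Q)q_U - (34q_U + (3/2)q_U²). Setting ∂π_U/∂q_U = 0: 432 - 7q_U - 2(q_L) = 0.
Larkspur's profit: π_L = (466 - 2Q)q_L - (102q_L + (3/2)q_L²). Setting ∂π_L/∂q_L = 0: 364 - 7q_L - 2(q_U) = 0.
Best responses: q_U = (432 - 2q_L)/7, q_L = (364 - 2q_U)/7.
Substituting one into the other gives q_U = 51.0222 and q_L = 1684/45.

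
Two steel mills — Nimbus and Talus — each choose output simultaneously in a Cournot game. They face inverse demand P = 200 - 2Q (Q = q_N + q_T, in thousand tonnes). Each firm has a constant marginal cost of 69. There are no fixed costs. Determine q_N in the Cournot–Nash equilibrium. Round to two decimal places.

Each firm earns π_i = (200 - 2Q)q_i - 69q_i.
First-order condition (treating rivals' output as given): 131 - 4q_i - 2q_j = 0.
By symmetry each firm produces the same amount; substituting q_j = q_i yields q_i = 131/6.

21.83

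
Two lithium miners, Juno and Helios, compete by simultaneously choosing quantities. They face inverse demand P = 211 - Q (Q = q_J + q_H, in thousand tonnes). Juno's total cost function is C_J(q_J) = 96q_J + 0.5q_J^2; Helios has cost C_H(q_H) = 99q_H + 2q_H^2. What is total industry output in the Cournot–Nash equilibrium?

Juno's profit: π_J = (211 - Q)q_J - (96q_J + (1/2)q_J²). Setting ∂π_J/∂q_J = 0: 115 - 3q_J - (q_H) = 0.
Helios's profit: π_H = (211 - Q)q_H - (99q_H + 2q_H²). Setting ∂π_H/∂q_H = 0: 112 - 6q_H - (q_J) = 0.
So q_J = (115 - q_H)/3 and q_H = (112 - q_J)/6.
Solving the pair: q_J = 34, q_H = 13.
Total output Q = 34 + 13 = 47.

47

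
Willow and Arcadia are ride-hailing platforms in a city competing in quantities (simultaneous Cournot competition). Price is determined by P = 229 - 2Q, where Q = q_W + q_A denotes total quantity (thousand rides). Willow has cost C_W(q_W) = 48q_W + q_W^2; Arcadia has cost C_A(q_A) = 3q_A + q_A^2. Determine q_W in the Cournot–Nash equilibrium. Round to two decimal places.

Willow's profit: π_W = (229 - 2Q)q_W - (48q_W + q_W²). Setting ∂π_W/∂q_W = 0: 181 - 6q_W - 2(q_A) = 0.
Arcadia's first-order condition: 226 - 6q_A - 2(q_W) = 0.
So q_W = (181 - 2q_A)/6 and q_A = (226 - 2q_W)/6.
Substituting one into the other gives q_W = 317/16 and q_A = 497/16.

19.81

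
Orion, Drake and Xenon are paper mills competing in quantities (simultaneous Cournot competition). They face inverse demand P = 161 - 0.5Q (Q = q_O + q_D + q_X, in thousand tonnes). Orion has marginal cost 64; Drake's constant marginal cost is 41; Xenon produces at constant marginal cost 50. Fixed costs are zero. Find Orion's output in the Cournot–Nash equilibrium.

30

Orion's profit: π_O = (161 - 0.5Q)q_O - (64q_O). Setting ∂π_O/∂q_O = 0: 97 - q_O - (1/2)(q_D + q_X) = 0.
Drake's profit: π_D = (161 - 0.5Q)q_D - (41q_D). Setting ∂π_D/∂q_D = 0: 120 - q_D - (1/2)(q_O + q_X) = 0.
Xenon's first-order condition: 111 - q_X - (1/2)(q_O + q_D) = 0.
Adding the 3 first-order conditions: 328 − 2Q = 0, so Q = 164.
Back-substituting: q_O = (97 − 82)/(1/2) = 30, q_D = (120 − 82)/(1/2) = 76, q_X = (111 − 82)/(1/2) = 58.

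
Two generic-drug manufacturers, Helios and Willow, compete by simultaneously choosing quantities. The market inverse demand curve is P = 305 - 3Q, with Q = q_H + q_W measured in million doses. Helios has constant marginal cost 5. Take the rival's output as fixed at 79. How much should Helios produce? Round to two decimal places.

10.50

With the rival's output fixed at 79, Helios's profit is π_H = (305 - 3·79 - 3q_H)q_H - (5q_H) = (68 - 3q_H)q_H - (5q_H).
∂π_H/∂q_H = 63 - 6q_H = 0, so q_H = 21/2.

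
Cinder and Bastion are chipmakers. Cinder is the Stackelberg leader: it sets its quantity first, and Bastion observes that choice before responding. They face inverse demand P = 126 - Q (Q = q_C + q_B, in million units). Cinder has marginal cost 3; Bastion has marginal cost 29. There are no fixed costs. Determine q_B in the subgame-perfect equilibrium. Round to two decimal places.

11.25

Solve by backward induction. Given q_C, the follower Bastion maximises π_B = (126 - q_C - q_B)q_B - 29q_B.
Setting the follower's marginal profit to zero, 97 - q_C - 2q_B = 0, i.e. q_B = (97 - q_C)/2.
The leader anticipates this reaction. Substituting into P = 126 - Q gives P = 155/2 - (1/2)q_C, so π_C = (155/2 - (1/2)q_C)q_C - 3q_C.
Maximising: ∂π_C/∂q_C = 149/2 - q_C = 0, giving q_C = 149/2.
Then q_B = (97 - 149/2)/2 = 45/4.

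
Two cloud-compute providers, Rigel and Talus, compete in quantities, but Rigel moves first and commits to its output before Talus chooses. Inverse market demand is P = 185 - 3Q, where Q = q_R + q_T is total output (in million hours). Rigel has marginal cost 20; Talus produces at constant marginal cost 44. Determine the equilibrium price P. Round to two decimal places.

67.25

The follower Talus best-responds to any q_R: π_T = (185 - 3Q)q_T - 44q_T.
Setting the follower's marginal profit to zero, 141 - 3q_R - 6q_T = 0, i.e. q_T = (141 - 3q_R)/6.
The leader anticipates this reaction. Substituting into P = 185 - 3Q gives P = 229/2 - (3/2)q_R, so π_R = (229/2 - (3/2)q_R)q_R - 20q_R.
The leader's first-order condition 189/2 - 3q_R = 0 yields q_R = 63/2.
Then q_T = (141 - 3·(63/2))/6 = 31/4.
Total output Q = 157/4, so price P = 185 - 3·(157/4) = 269/4.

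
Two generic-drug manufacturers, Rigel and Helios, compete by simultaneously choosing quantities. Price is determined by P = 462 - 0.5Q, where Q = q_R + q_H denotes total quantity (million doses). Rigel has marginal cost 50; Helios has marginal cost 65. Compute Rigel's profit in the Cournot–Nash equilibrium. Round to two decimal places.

Rigel's profit: π_R = (462 - 0.5Q)q_R - (50q_R). Setting ∂π_R/∂q_R = 0: 412 - q_R - (1/2)(q_H) = 0.
Helios's profit: π_H = (462 - 0.5Q)q_H - (65q_H). Setting ∂π_H/∂q_H = 0: 397 - q_H - (1/2)(q_R) = 0.
So q_R = (412 - (1/2)q_H) and q_H = (397 - (1/2)q_R).
Substituting one into the other gives q_R = 854/3 and q_H = 764/3.
Price P = 462 - (1/2)·(1618/3) = 577/3.
Rigel's profit: (577/3 - 50)·(854/3) = 40517.5556.

40517.56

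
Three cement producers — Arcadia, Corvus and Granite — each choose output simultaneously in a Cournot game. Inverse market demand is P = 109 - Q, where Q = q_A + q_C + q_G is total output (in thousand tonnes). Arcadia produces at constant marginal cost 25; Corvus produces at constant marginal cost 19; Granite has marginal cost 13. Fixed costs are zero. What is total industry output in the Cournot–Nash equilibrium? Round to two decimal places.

67.50

Arcadia's profit: π_A = (109 - Q)q_A - (25q_A). Setting ∂π_A/∂q_A = 0: 84 - 2q_A - (q_C + q_G) = 0.
Corvus's first-order condition: 90 - 2q_C - (q_A + q_G) = 0.
Granite's profit: π_G = (109 - Q)q_G - (13q_G). Setting ∂π_G/∂q_G = 0: 96 - 2q_G - (q_A + q_C) = 0.
Adding the 3 first-order conditions: 270 − 4Q = 0, so Q = 135/2.
Back-substituting: q_A = (84 − 135/2) = 33/2, q_C = (90 − 135/2) = 45/2, q_G = (96 − 135/2) = 57/2.
Total output Q = 33/2 + 45/2 + 57/2 = 135/2.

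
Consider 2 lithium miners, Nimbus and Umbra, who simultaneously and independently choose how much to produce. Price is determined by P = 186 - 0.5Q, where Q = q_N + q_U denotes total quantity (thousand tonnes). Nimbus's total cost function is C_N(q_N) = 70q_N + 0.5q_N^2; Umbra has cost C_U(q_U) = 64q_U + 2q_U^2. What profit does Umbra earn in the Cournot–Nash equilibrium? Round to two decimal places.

Nimbus's profit: π_N = (186 - 0.5Q)q_N - (70q_N + (1/2)q_N²). Setting ∂π_N/∂q_N = 0: 116 - 2q_N - (1/2)(q_U) = 0.
Umbra's profit: π_U = (186 - 0.5Q)q_U - (64q_U + 2q_U²). Setting ∂π_U/∂q_U = 0: 122 - 5q_U - (1/2)(q_N) = 0.
Best responses: q_N = (116 - (1/2)q_U)/2, q_U = (122 - (1/2)q_N)/5.
Substituting one into the other gives q_N = 692/13 and q_U = 248/13.
Price P = 186 - (1/2)·(940/13) = 1948/13.
Umbra's profit: (1948/13)·(248/13) - 64·(248/13) - 2(248/13)² = 909.8225.

909.82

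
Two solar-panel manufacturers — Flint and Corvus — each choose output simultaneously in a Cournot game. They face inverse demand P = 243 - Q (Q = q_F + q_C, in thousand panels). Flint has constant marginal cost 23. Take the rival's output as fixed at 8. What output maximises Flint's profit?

106

With the rival's output fixed at 8, Flint's profit is π_F = (243 - 8 - q_F)q_F - (23q_F) = (235 - q_F)q_F - (23q_F).
∂π_F/∂q_F = 212 - 2q_F = 0, so q_F = 106.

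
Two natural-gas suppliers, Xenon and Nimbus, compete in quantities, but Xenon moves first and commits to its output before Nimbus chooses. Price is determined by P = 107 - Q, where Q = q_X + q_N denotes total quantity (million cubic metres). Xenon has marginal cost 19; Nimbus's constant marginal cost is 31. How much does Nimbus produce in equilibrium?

13

Solve by backward induction. Given q_X, the follower Nimbus maximises π_N = (107 - q_X - q_N)q_N - 31q_N.
Setting the follower's marginal profit to zero, 76 - q_X - 2q_N = 0, i.e. q_N = (76 - q_X)/2.
The leader anticipates this reaction. Substituting into P = 107 - Q gives P = 69 - (1/2)q_X, so π_X = (69 - (1/2)q_X)q_X - 19q_X.
The leader's first-order condition 50 - q_X = 0 yields q_X = 50.
Then q_N = (76 - 50)/2 = 13.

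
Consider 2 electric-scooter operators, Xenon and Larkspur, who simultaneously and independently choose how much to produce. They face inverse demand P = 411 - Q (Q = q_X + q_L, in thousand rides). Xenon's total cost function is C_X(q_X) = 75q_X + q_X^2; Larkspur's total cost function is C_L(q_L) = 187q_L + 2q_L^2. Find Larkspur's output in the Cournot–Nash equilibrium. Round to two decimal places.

Xenon's profit: π_X = (411 - Q)q_X - (75q_X + q_X²). Setting ∂π_X/∂q_X = 0: 336 - 4q_X - (q_L) = 0.
Larkspur's first-order condition: 224 - 6q_L - (q_X) = 0.
Rearranging gives the reaction functions q_X = (336 - q_L)/4 and q_L = (224 - q_X)/6.
Substituting one into the other gives q_X = 1792/23 and q_L = 560/23.

24.35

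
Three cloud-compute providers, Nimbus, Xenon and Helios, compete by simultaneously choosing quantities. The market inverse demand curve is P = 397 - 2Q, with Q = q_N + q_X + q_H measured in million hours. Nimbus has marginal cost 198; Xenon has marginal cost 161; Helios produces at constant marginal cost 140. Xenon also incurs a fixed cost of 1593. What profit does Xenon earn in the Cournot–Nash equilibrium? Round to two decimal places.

391.50

Nimbus's profit: π_N = (397 - 2Q)q_N - (198q_N). Setting ∂π_N/∂q_N = 0: 199 - 4q_N - 2(q_X + q_H) = 0.
Xenon's profit: π_X = (397 - 2Q)q_X - (161q_X). Setting ∂π_X/∂q_X = 0: 236 - 4q_X - 2(q_N + q_H) = 0.
Helios's first-order condition: 257 - 4q_H - 2(q_N + q_X) = 0.
Adding the 3 conditions: 692 − 4Q − 4Q = 0, i.e. Q = 173/2.
Back-substituting: q_N = (199 − 173)/2 = 13, q_X = (236 − 173)/2 = 63/2, q_H = (257 − 173)/2 = 42.
Price P = 397 - 2·(173/2) = 224.
Xenon's profit: (224 - 161)·(63/2) - 1593 = 783/2.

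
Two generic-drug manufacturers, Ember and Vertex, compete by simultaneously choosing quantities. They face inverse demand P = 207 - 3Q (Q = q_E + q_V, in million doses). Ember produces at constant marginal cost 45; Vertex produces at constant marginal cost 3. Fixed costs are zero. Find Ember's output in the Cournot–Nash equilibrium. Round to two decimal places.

Ember's profit: π_E = (207 - 3Q)q_E - (45q_E). Setting ∂π_E/∂q_E = 0: 162 - 6q_E - 3(q_V) = 0.
Vertex's first-order condition: 204 - 6q_V - 3(q_E) = 0.
Best responses: q_E = (162 - 3q_V)/6, q_V = (204 - 3q_E)/6.
Solving the pair: q_E = 40/3, q_V = 82/3.

13.33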